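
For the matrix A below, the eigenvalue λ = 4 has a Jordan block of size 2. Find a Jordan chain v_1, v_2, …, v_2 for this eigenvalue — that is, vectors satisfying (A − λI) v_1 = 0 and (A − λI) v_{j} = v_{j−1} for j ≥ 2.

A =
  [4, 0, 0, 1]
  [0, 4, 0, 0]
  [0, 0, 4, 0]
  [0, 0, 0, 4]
A Jordan chain for λ = 4 of length 2:
v_1 = (1, 0, 0, 0)ᵀ
v_2 = (0, 0, 0, 1)ᵀ

Let N = A − (4)·I. We want v_2 with N^2 v_2 = 0 but N^1 v_2 ≠ 0; then v_{j-1} := N · v_j for j = 2, …, 2.

Pick v_2 = (0, 0, 0, 1)ᵀ.
Then v_1 = N · v_2 = (1, 0, 0, 0)ᵀ.

Sanity check: (A − (4)·I) v_1 = (0, 0, 0, 0)ᵀ = 0. ✓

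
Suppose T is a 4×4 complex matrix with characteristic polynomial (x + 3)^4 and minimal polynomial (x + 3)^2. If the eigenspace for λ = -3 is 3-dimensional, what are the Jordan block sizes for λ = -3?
Block sizes for λ = -3: [2, 1, 1]

Step 1 — from the characteristic polynomial, algebraic multiplicity of λ = -3 is 4. From dim ker(T − (-3)·I) = 3, there are exactly 3 Jordan blocks for λ = -3.
Step 2 — from the minimal polynomial, the factor (x + 3)^2 tells us the largest block for λ = -3 has size 2.
Step 3 — with total size 4, 3 blocks, and largest block 2, the block sizes (in nonincreasing order) are [2, 1, 1].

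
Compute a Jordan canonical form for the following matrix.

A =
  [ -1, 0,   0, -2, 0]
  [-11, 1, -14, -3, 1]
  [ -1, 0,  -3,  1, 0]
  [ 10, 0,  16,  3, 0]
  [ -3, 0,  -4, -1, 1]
J_1(-3) ⊕ J_3(1) ⊕ J_1(1)

The characteristic polynomial is
  det(x·I − A) = x^5 - x^4 - 6*x^3 + 14*x^2 - 11*x + 3 = (x - 1)^4*(x + 3)

Eigenvalues and multiplicities (the geometric multiplicity of λ is n − rank(A − λI), which equals the number of Jordan blocks for λ):
  λ = -3: algebraic multiplicity = 1, geometric multiplicity = 1
  λ = 1: algebraic multiplicity = 4, geometric multiplicity = 2

Determining the block sizes for each eigenvalue:
  λ = -3: one block (gm = 1), so the single block has size am = 1 → block sizes [1]
  λ = 1: with am = 4 and gm = 2, the partition is not yet determined (e.g. several partitions of 4 into 2 parts exist). Let N = A − (1)·I. Computing rank(N^1) = 3, rank(N^2) = 2, rank(N^3) = 1; the number of blocks of size ≥ j is rank(N^{j−1}) − rank(N^j), giving [2, 1, 1]. So we have 1 block(s) of size 3, 1 block(s) of size 1 → block sizes [3, 1]

Assembling the blocks gives a Jordan form
J =
  [-3, 0, 0, 0, 0]
  [ 0, 1, 1, 0, 0]
  [ 0, 0, 1, 1, 0]
  [ 0, 0, 0, 1, 0]
  [ 0, 0, 0, 0, 1]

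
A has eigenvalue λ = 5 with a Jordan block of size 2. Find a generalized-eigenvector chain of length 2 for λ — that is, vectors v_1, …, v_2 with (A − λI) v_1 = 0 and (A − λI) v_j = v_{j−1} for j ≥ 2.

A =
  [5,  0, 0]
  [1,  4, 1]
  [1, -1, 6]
A Jordan chain for λ = 5 of length 2:
v_1 = (0, 1, 1)ᵀ
v_2 = (1, 0, 0)ᵀ

Let N = A − (5)·I. We want v_2 with N^2 v_2 = 0 but N^1 v_2 ≠ 0; then v_{j-1} := N · v_j for j = 2, …, 2.

Pick v_2 = (1, 0, 0)ᵀ.
Then v_1 = N · v_2 = (0, 1, 1)ᵀ.

Sanity check: (A − (5)·I) v_1 = (0, 0, 0)ᵀ = 0. ✓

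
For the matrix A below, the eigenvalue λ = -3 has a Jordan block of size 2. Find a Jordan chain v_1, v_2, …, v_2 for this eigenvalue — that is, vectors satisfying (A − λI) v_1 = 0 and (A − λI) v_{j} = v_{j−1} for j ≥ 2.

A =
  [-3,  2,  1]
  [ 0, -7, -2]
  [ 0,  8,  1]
A Jordan chain for λ = -3 of length 2:
v_1 = (2, -4, 8)ᵀ
v_2 = (0, 1, 0)ᵀ

Let N = A − (-3)·I. We want v_2 with N^2 v_2 = 0 but N^1 v_2 ≠ 0; then v_{j-1} := N · v_j for j = 2, …, 2.

Pick v_2 = (0, 1, 0)ᵀ.
Then v_1 = N · v_2 = (2, -4, 8)ᵀ.

Sanity check: (A − (-3)·I) v_1 = (0, 0, 0)ᵀ = 0. ✓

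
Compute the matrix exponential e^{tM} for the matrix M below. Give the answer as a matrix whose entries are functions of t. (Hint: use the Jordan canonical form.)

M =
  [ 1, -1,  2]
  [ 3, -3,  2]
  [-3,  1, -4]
e^{tM} =
  [3*t*exp(-2*t) + exp(-2*t), -t*exp(-2*t), 2*t*exp(-2*t)]
  [3*t*exp(-2*t), -t*exp(-2*t) + exp(-2*t), 2*t*exp(-2*t)]
  [-3*t*exp(-2*t), t*exp(-2*t), -2*t*exp(-2*t) + exp(-2*t)]

Strategy: write M = P · J · P⁻¹ where J is a Jordan canonical form, so e^{tM} = P · e^{tJ} · P⁻¹, and e^{tJ} can be computed block-by-block.

M has Jordan form
J =
  [-2,  1,  0]
  [ 0, -2,  0]
  [ 0,  0, -2]
(up to reordering of blocks).

Per-block formulas:
  For a 1×1 block at λ = -2: exp(t · [-2]) = [e^(-2t)].
  For a 2×2 Jordan block J_2(-2): exp(t · J_2(-2)) = e^(-2t)·(I + t·N), where N is the 2×2 nilpotent shift.

After assembling e^{tJ} and conjugating by P, we get:

e^{tM} =
  [3*t*exp(-2*t) + exp(-2*t), -t*exp(-2*t), 2*t*exp(-2*t)]
  [3*t*exp(-2*t), -t*exp(-2*t) + exp(-2*t), 2*t*exp(-2*t)]
  [-3*t*exp(-2*t), t*exp(-2*t), -2*t*exp(-2*t) + exp(-2*t)]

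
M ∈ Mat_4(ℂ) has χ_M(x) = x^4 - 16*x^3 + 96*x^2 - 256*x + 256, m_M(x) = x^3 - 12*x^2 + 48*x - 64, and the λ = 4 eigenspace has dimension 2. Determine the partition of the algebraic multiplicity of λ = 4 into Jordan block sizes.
Block sizes for λ = 4: [3, 1]

Step 1 — from the characteristic polynomial, algebraic multiplicity of λ = 4 is 4. From dim ker(M − (4)·I) = 2, there are exactly 2 Jordan blocks for λ = 4.
Step 2 — from the minimal polynomial, the factor (x − 4)^3 tells us the largest block for λ = 4 has size 3.
Step 3 — with total size 4, 2 blocks, and largest block 3, the block sizes (in nonincreasing order) are [3, 1].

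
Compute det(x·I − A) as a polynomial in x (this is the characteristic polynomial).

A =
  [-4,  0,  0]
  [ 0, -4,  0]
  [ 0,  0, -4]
x^3 + 12*x^2 + 48*x + 64

Expanding det(x·I − A) (e.g. by cofactor expansion or by noting that A is similar to its Jordan form J, which has the same characteristic polynomial as A) gives
  χ_A(x) = x^3 + 12*x^2 + 48*x + 64
which factors as (x + 4)^3. The eigenvalues (with algebraic multiplicities) are λ = -4 with multiplicity 3.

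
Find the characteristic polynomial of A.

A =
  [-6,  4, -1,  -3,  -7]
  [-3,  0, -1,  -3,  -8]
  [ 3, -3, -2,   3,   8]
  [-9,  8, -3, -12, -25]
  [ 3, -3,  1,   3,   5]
x^5 + 15*x^4 + 90*x^3 + 270*x^2 + 405*x + 243

Expanding det(x·I − A) (e.g. by cofactor expansion or by noting that A is similar to its Jordan form J, which has the same characteristic polynomial as A) gives
  χ_A(x) = x^5 + 15*x^4 + 90*x^3 + 270*x^2 + 405*x + 243
which factors as (x + 3)^5. The eigenvalues (with algebraic multiplicities) are λ = -3 with multiplicity 5.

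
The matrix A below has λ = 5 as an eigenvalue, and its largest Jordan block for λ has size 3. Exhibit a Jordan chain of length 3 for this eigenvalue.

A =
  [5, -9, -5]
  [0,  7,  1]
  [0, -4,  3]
A Jordan chain for λ = 5 of length 3:
v_1 = (2, 0, 0)ᵀ
v_2 = (-9, 2, -4)ᵀ
v_3 = (0, 1, 0)ᵀ

Let N = A − (5)·I. We want v_3 with N^3 v_3 = 0 but N^2 v_3 ≠ 0; then v_{j-1} := N · v_j for j = 3, …, 2.

Pick v_3 = (0, 1, 0)ᵀ.
Then v_2 = N · v_3 = (-9, 2, -4)ᵀ.
Then v_1 = N · v_2 = (2, 0, 0)ᵀ.

Sanity check: (A − (5)·I) v_1 = (0, 0, 0)ᵀ = 0. ✓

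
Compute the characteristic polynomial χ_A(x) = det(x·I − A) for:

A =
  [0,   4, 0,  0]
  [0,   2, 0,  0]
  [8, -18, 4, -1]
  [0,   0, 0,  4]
x^4 - 10*x^3 + 32*x^2 - 32*x

Expanding det(x·I − A) (e.g. by cofactor expansion or by noting that A is similar to its Jordan form J, which has the same characteristic polynomial as A) gives
  χ_A(x) = x^4 - 10*x^3 + 32*x^2 - 32*x
which factors as x*(x - 4)^2*(x - 2). The eigenvalues (with algebraic multiplicities) are λ = 0 with multiplicity 1, λ = 2 with multiplicity 1, λ = 4 with multiplicity 2.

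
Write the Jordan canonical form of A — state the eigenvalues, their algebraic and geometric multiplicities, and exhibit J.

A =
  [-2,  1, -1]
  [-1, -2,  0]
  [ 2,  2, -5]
J_3(-3)

The characteristic polynomial is
  det(x·I − A) = x^3 + 9*x^2 + 27*x + 27 = (x + 3)^3

Eigenvalues and multiplicities (the geometric multiplicity of λ is n − rank(A − λI), which equals the number of Jordan blocks for λ):
  λ = -3: algebraic multiplicity = 3, geometric multiplicity = 1

Determining the block sizes for each eigenvalue:
  λ = -3: one block (gm = 1), so the single block has size am = 3 → block sizes [3]

Assembling the blocks gives a Jordan form
J =
  [-3,  1,  0]
  [ 0, -3,  1]
  [ 0,  0, -3]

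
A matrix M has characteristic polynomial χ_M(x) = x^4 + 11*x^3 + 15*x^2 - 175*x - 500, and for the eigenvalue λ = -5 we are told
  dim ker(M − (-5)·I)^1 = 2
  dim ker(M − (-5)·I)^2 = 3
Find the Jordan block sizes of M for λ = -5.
Block sizes for λ = -5: [2, 1]

From the dimensions of kernels of powers, the number of Jordan blocks of size at least j is d_j − d_{j−1} where d_j = dim ker(N^j) (with d_0 = 0). Computing the differences gives [2, 1].
The number of blocks of size exactly k is (#blocks of size ≥ k) − (#blocks of size ≥ k + 1), so the partition is: 1 block(s) of size 1, 1 block(s) of size 2.
In nonincreasing order the block sizes are [2, 1].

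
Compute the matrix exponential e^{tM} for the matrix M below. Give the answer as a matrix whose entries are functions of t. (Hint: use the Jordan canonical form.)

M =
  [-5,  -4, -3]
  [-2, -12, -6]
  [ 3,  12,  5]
e^{tM} =
  [-t*exp(-4*t) + exp(-4*t), -4*t*exp(-4*t), -3*t*exp(-4*t)]
  [-2*t*exp(-4*t), -8*t*exp(-4*t) + exp(-4*t), -6*t*exp(-4*t)]
  [3*t*exp(-4*t), 12*t*exp(-4*t), 9*t*exp(-4*t) + exp(-4*t)]

Strategy: write M = P · J · P⁻¹ where J is a Jordan canonical form, so e^{tM} = P · e^{tJ} · P⁻¹, and e^{tJ} can be computed block-by-block.

M has Jordan form
J =
  [-4,  1,  0]
  [ 0, -4,  0]
  [ 0,  0, -4]
(up to reordering of blocks).

Per-block formulas:
  For a 1×1 block at λ = -4: exp(t · [-4]) = [e^(-4t)].
  For a 2×2 Jordan block J_2(-4): exp(t · J_2(-4)) = e^(-4t)·(I + t·N), where N is the 2×2 nilpotent shift.

After assembling e^{tJ} and conjugating by P, we get:

e^{tM} =
  [-t*exp(-4*t) + exp(-4*t), -4*t*exp(-4*t), -3*t*exp(-4*t)]
  [-2*t*exp(-4*t), -8*t*exp(-4*t) + exp(-4*t), -6*t*exp(-4*t)]
  [3*t*exp(-4*t), 12*t*exp(-4*t), 9*t*exp(-4*t) + exp(-4*t)]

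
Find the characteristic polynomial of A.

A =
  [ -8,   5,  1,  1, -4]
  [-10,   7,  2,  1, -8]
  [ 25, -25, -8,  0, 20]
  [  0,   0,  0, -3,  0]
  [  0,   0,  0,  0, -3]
x^5 + 15*x^4 + 90*x^3 + 270*x^2 + 405*x + 243

Expanding det(x·I − A) (e.g. by cofactor expansion or by noting that A is similar to its Jordan form J, which has the same characteristic polynomial as A) gives
  χ_A(x) = x^5 + 15*x^4 + 90*x^3 + 270*x^2 + 405*x + 243
which factors as (x + 3)^5. The eigenvalues (with algebraic multiplicities) are λ = -3 with multiplicity 5.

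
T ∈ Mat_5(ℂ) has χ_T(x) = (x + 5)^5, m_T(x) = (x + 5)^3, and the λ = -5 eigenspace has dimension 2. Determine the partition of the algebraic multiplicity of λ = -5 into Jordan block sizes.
Block sizes for λ = -5: [3, 2]

Step 1 — from the characteristic polynomial, algebraic multiplicity of λ = -5 is 5. From dim ker(T − (-5)·I) = 2, there are exactly 2 Jordan blocks for λ = -5.
Step 2 — from the minimal polynomial, the factor (x + 5)^3 tells us the largest block for λ = -5 has size 3.
Step 3 — with total size 5, 2 blocks, and largest block 3, the block sizes (in nonincreasing order) are [3, 2].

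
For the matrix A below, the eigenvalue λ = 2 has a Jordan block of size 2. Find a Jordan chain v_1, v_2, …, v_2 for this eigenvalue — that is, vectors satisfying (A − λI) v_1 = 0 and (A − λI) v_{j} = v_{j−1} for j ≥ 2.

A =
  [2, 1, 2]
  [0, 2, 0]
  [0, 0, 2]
A Jordan chain for λ = 2 of length 2:
v_1 = (1, 0, 0)ᵀ
v_2 = (0, 1, 0)ᵀ

Let N = A − (2)·I. We want v_2 with N^2 v_2 = 0 but N^1 v_2 ≠ 0; then v_{j-1} := N · v_j for j = 2, …, 2.

Pick v_2 = (0, 1, 0)ᵀ.
Then v_1 = N · v_2 = (1, 0, 0)ᵀ.

Sanity check: (A − (2)·I) v_1 = (0, 0, 0)ᵀ = 0. ✓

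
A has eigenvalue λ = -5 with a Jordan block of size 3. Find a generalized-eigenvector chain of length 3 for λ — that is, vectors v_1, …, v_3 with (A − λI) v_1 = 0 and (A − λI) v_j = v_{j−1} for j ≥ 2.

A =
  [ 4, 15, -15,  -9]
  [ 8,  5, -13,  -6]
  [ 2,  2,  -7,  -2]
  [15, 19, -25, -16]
A Jordan chain for λ = -5 of length 3:
v_1 = (-12, -8, -8, -12)ᵀ
v_2 = (3, 6, 2, 11)ᵀ
v_3 = (2, -1, 0, 0)ᵀ

Let N = A − (-5)·I. We want v_3 with N^3 v_3 = 0 but N^2 v_3 ≠ 0; then v_{j-1} := N · v_j for j = 3, …, 2.

Pick v_3 = (2, -1, 0, 0)ᵀ.
Then v_2 = N · v_3 = (3, 6, 2, 11)ᵀ.
Then v_1 = N · v_2 = (-12, -8, -8, -12)ᵀ.

Sanity check: (A − (-5)·I) v_1 = (0, 0, 0, 0)ᵀ = 0. ✓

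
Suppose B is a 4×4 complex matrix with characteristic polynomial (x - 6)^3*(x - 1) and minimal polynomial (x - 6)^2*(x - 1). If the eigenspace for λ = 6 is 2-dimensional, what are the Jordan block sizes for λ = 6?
Block sizes for λ = 6: [2, 1]

Step 1 — from the characteristic polynomial, algebraic multiplicity of λ = 6 is 3. From dim ker(B − (6)·I) = 2, there are exactly 2 Jordan blocks for λ = 6.
Step 2 — from the minimal polynomial, the factor (x − 6)^2 tells us the largest block for λ = 6 has size 2.
Step 3 — with total size 3, 2 blocks, and largest block 2, the block sizes (in nonincreasing order) are [2, 1].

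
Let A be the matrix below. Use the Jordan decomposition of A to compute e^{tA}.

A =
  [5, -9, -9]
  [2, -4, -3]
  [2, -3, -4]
e^{tA} =
  [6*t*exp(-t) + exp(-t), -9*t*exp(-t), -9*t*exp(-t)]
  [2*t*exp(-t), -3*t*exp(-t) + exp(-t), -3*t*exp(-t)]
  [2*t*exp(-t), -3*t*exp(-t), -3*t*exp(-t) + exp(-t)]

Strategy: write A = P · J · P⁻¹ where J is a Jordan canonical form, so e^{tA} = P · e^{tJ} · P⁻¹, and e^{tJ} can be computed block-by-block.

A has Jordan form
J =
  [-1,  1,  0]
  [ 0, -1,  0]
  [ 0,  0, -1]
(up to reordering of blocks).

Per-block formulas:
  For a 1×1 block at λ = -1: exp(t · [-1]) = [e^(-1t)].
  For a 2×2 Jordan block J_2(-1): exp(t · J_2(-1)) = e^(-1t)·(I + t·N), where N is the 2×2 nilpotent shift.

After assembling e^{tJ} and conjugating by P, we get:

e^{tA} =
  [6*t*exp(-t) + exp(-t), -9*t*exp(-t), -9*t*exp(-t)]
  [2*t*exp(-t), -3*t*exp(-t) + exp(-t), -3*t*exp(-t)]
  [2*t*exp(-t), -3*t*exp(-t), -3*t*exp(-t) + exp(-t)]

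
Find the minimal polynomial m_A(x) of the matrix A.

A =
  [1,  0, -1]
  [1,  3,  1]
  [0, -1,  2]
x^3 - 6*x^2 + 12*x - 8

The characteristic polynomial is χ_A(x) = (x - 2)^3, so the eigenvalues are known. The minimal polynomial is
  m_A(x) = Π_λ (x − λ)^{k_λ}
where k_λ is the size of the *largest* Jordan block for λ (equivalently, the smallest k with (A − λI)^k v = 0 for every generalised eigenvector v of λ).

  λ = 2: largest Jordan block has size 3, contributing (x − 2)^3

So m_A(x) = (x - 2)^3 = x^3 - 6*x^2 + 12*x - 8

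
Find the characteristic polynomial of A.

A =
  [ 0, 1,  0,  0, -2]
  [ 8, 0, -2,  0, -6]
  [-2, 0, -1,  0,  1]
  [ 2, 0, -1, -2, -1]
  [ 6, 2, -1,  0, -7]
x^5 + 10*x^4 + 40*x^3 + 80*x^2 + 80*x + 32

Expanding det(x·I − A) (e.g. by cofactor expansion or by noting that A is similar to its Jordan form J, which has the same characteristic polynomial as A) gives
  χ_A(x) = x^5 + 10*x^4 + 40*x^3 + 80*x^2 + 80*x + 32
which factors as (x + 2)^5. The eigenvalues (with algebraic multiplicities) are λ = -2 with multiplicity 5.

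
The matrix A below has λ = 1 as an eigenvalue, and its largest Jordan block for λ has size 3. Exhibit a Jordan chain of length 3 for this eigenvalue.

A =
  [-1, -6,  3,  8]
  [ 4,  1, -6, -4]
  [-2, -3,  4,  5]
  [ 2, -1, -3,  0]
A Jordan chain for λ = 1 of length 3:
v_1 = (-10, -4, -4, -4)ᵀ
v_2 = (-2, 4, -2, 2)ᵀ
v_3 = (1, 0, 0, 0)ᵀ

Let N = A − (1)·I. We want v_3 with N^3 v_3 = 0 but N^2 v_3 ≠ 0; then v_{j-1} := N · v_j for j = 3, …, 2.

Pick v_3 = (1, 0, 0, 0)ᵀ.
Then v_2 = N · v_3 = (-2, 4, -2, 2)ᵀ.
Then v_1 = N · v_2 = (-10, -4, -4, -4)ᵀ.

Sanity check: (A − (1)·I) v_1 = (0, 0, 0, 0)ᵀ = 0. ✓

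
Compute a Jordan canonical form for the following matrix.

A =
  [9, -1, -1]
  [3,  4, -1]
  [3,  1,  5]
J_3(6)

The characteristic polynomial is
  det(x·I − A) = x^3 - 18*x^2 + 108*x - 216 = (x - 6)^3

Eigenvalues and multiplicities (the geometric multiplicity of λ is n − rank(A − λI), which equals the number of Jordan blocks for λ):
  λ = 6: algebraic multiplicity = 3, geometric multiplicity = 1

Determining the block sizes for each eigenvalue:
  λ = 6: one block (gm = 1), so the single block has size am = 3 → block sizes [3]

Assembling the blocks gives a Jordan form
J =
  [6, 1, 0]
  [0, 6, 1]
  [0, 0, 6]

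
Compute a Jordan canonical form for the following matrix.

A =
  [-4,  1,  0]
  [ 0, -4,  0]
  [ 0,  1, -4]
J_2(-4) ⊕ J_1(-4)

The characteristic polynomial is
  det(x·I − A) = x^3 + 12*x^2 + 48*x + 64 = (x + 4)^3

Eigenvalues and multiplicities (the geometric multiplicity of λ is n − rank(A − λI), which equals the number of Jordan blocks for λ):
  λ = -4: algebraic multiplicity = 3, geometric multiplicity = 2

Determining the block sizes for each eigenvalue:
  λ = -4: 2 blocks summing to 3 forces exactly one block of size 2 and the rest size 1 → block sizes [2, 1]

Assembling the blocks gives a Jordan form
J =
  [-4,  1,  0]
  [ 0, -4,  0]
  [ 0,  0, -4]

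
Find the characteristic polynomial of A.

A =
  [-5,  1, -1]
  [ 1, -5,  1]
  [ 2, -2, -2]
x^3 + 12*x^2 + 48*x + 64

Expanding det(x·I − A) (e.g. by cofactor expansion or by noting that A is similar to its Jordan form J, which has the same characteristic polynomial as A) gives
  χ_A(x) = x^3 + 12*x^2 + 48*x + 64
which factors as (x + 4)^3. The eigenvalues (with algebraic multiplicities) are λ = -4 with multiplicity 3.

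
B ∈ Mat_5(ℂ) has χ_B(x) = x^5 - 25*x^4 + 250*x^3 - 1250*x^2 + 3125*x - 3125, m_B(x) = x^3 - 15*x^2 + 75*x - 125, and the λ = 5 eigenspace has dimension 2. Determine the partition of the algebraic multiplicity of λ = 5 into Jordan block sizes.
Block sizes for λ = 5: [3, 2]

Step 1 — from the characteristic polynomial, algebraic multiplicity of λ = 5 is 5. From dim ker(B − (5)·I) = 2, there are exactly 2 Jordan blocks for λ = 5.
Step 2 — from the minimal polynomial, the factor (x − 5)^3 tells us the largest block for λ = 5 has size 3.
Step 3 — with total size 5, 2 blocks, and largest block 3, the block sizes (in nonincreasing order) are [3, 2].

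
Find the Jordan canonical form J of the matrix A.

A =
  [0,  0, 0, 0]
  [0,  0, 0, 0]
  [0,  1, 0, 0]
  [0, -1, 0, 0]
J_2(0) ⊕ J_1(0) ⊕ J_1(0)

The characteristic polynomial is
  det(x·I − A) = x^4

Eigenvalues and multiplicities (the geometric multiplicity of λ is n − rank(A − λI), which equals the number of Jordan blocks for λ):
  λ = 0: algebraic multiplicity = 4, geometric multiplicity = 3

Determining the block sizes for each eigenvalue:
  λ = 0: 3 blocks summing to 4 forces exactly one block of size 2 and the rest size 1 → block sizes [2, 1, 1]

Assembling the blocks gives a Jordan form
J =
  [0, 1, 0, 0]
  [0, 0, 0, 0]
  [0, 0, 0, 0]
  [0, 0, 0, 0]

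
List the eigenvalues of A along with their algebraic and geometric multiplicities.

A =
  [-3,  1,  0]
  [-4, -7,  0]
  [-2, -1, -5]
λ = -5: alg = 3, geom = 2

Step 1 — factor the characteristic polynomial to read off the algebraic multiplicities:
  χ_A(x) = (x + 5)^3

Step 2 — compute geometric multiplicities via the rank-nullity identity g(λ) = n − rank(A − λI):
  rank(A − (-5)·I) = 1, so dim ker(A − (-5)·I) = n − 1 = 2

Summary:
  λ = -5: algebraic multiplicity = 3, geometric multiplicity = 2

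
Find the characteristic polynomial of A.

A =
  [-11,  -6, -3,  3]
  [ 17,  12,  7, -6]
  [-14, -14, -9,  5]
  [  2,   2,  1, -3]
x^4 + 11*x^3 + 42*x^2 + 68*x + 40

Expanding det(x·I − A) (e.g. by cofactor expansion or by noting that A is similar to its Jordan form J, which has the same characteristic polynomial as A) gives
  χ_A(x) = x^4 + 11*x^3 + 42*x^2 + 68*x + 40
which factors as (x + 2)^3*(x + 5). The eigenvalues (with algebraic multiplicities) are λ = -5 with multiplicity 1, λ = -2 with multiplicity 3.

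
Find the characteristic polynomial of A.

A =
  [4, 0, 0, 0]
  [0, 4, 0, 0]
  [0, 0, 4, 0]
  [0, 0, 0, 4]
x^4 - 16*x^3 + 96*x^2 - 256*x + 256

Expanding det(x·I − A) (e.g. by cofactor expansion or by noting that A is similar to its Jordan form J, which has the same characteristic polynomial as A) gives
  χ_A(x) = x^4 - 16*x^3 + 96*x^2 - 256*x + 256
which factors as (x - 4)^4. The eigenvalues (with algebraic multiplicities) are λ = 4 with multiplicity 4.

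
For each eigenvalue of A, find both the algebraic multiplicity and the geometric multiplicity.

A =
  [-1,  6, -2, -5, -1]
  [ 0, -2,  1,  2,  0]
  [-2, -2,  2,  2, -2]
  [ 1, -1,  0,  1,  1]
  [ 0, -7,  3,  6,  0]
λ = 0: alg = 5, geom = 2

Step 1 — factor the characteristic polynomial to read off the algebraic multiplicities:
  χ_A(x) = x^5

Step 2 — compute geometric multiplicities via the rank-nullity identity g(λ) = n − rank(A − λI):
  rank(A − (0)·I) = 3, so dim ker(A − (0)·I) = n − 3 = 2

Summary:
  λ = 0: algebraic multiplicity = 5, geometric multiplicity = 2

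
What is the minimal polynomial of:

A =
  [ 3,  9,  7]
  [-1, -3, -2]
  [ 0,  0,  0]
x^3

The characteristic polynomial is χ_A(x) = x^3, so the eigenvalues are known. The minimal polynomial is
  m_A(x) = Π_λ (x − λ)^{k_λ}
where k_λ is the size of the *largest* Jordan block for λ (equivalently, the smallest k with (A − λI)^k v = 0 for every generalised eigenvector v of λ).

  λ = 0: largest Jordan block has size 3, contributing (x − 0)^3

So m_A(x) = x^3 = x^3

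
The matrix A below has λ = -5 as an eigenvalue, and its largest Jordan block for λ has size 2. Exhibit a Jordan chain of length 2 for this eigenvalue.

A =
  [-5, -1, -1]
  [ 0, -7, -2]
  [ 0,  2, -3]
A Jordan chain for λ = -5 of length 2:
v_1 = (-1, -2, 2)ᵀ
v_2 = (0, 1, 0)ᵀ

Let N = A − (-5)·I. We want v_2 with N^2 v_2 = 0 but N^1 v_2 ≠ 0; then v_{j-1} := N · v_j for j = 2, …, 2.

Pick v_2 = (0, 1, 0)ᵀ.
Then v_1 = N · v_2 = (-1, -2, 2)ᵀ.

Sanity check: (A − (-5)·I) v_1 = (0, 0, 0)ᵀ = 0. ✓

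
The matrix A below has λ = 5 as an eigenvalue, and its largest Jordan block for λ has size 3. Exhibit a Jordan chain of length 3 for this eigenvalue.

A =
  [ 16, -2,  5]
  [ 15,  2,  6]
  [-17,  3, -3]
A Jordan chain for λ = 5 of length 3:
v_1 = (6, 18, -6)ᵀ
v_2 = (11, 15, -17)ᵀ
v_3 = (1, 0, 0)ᵀ

Let N = A − (5)·I. We want v_3 with N^3 v_3 = 0 but N^2 v_3 ≠ 0; then v_{j-1} := N · v_j for j = 3, …, 2.

Pick v_3 = (1, 0, 0)ᵀ.
Then v_2 = N · v_3 = (11, 15, -17)ᵀ.
Then v_1 = N · v_2 = (6, 18, -6)ᵀ.

Sanity check: (A − (5)·I) v_1 = (0, 0, 0)ᵀ = 0. ✓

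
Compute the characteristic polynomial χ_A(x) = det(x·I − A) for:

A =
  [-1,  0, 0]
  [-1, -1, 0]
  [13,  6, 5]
x^3 - 3*x^2 - 9*x - 5

Expanding det(x·I − A) (e.g. by cofactor expansion or by noting that A is similar to its Jordan form J, which has the same characteristic polynomial as A) gives
  χ_A(x) = x^3 - 3*x^2 - 9*x - 5
which factors as (x - 5)*(x + 1)^2. The eigenvalues (with algebraic multiplicities) are λ = -1 with multiplicity 2, λ = 5 with multiplicity 1.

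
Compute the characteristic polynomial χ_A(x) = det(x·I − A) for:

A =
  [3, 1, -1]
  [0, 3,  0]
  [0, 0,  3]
x^3 - 9*x^2 + 27*x - 27

Expanding det(x·I − A) (e.g. by cofactor expansion or by noting that A is similar to its Jordan form J, which has the same characteristic polynomial as A) gives
  χ_A(x) = x^3 - 9*x^2 + 27*x - 27
which factors as (x - 3)^3. The eigenvalues (with algebraic multiplicities) are λ = 3 with multiplicity 3.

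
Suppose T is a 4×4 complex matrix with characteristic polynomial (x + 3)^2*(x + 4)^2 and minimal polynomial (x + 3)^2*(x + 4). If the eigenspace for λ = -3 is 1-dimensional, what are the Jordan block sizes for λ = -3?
Block sizes for λ = -3: [2]

Step 1 — from the characteristic polynomial, algebraic multiplicity of λ = -3 is 2. From dim ker(T − (-3)·I) = 1, there are exactly 1 Jordan blocks for λ = -3.
Step 2 — from the minimal polynomial, the factor (x + 3)^2 tells us the largest block for λ = -3 has size 2.
Step 3 — with total size 2, 1 blocks, and largest block 2, the block sizes (in nonincreasing order) are [2].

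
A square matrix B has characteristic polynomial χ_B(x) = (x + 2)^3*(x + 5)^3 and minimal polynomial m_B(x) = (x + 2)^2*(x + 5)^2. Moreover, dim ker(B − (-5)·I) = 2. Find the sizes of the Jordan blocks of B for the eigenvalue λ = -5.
Block sizes for λ = -5: [2, 1]

Step 1 — from the characteristic polynomial, algebraic multiplicity of λ = -5 is 3. From dim ker(B − (-5)·I) = 2, there are exactly 2 Jordan blocks for λ = -5.
Step 2 — from the minimal polynomial, the factor (x + 5)^2 tells us the largest block for λ = -5 has size 2.
Step 3 — with total size 3, 2 blocks, and largest block 2, the block sizes (in nonincreasing order) are [2, 1].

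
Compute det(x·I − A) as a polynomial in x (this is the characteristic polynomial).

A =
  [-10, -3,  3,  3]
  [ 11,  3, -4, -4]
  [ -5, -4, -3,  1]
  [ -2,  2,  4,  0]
x^4 + 10*x^3 + 33*x^2 + 40*x + 16

Expanding det(x·I − A) (e.g. by cofactor expansion or by noting that A is similar to its Jordan form J, which has the same characteristic polynomial as A) gives
  χ_A(x) = x^4 + 10*x^3 + 33*x^2 + 40*x + 16
which factors as (x + 1)^2*(x + 4)^2. The eigenvalues (with algebraic multiplicities) are λ = -4 with multiplicity 2, λ = -1 with multiplicity 2.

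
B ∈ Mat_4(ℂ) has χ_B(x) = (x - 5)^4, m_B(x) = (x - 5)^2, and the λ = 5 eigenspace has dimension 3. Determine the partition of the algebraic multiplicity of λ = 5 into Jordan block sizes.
Block sizes for λ = 5: [2, 1, 1]

Step 1 — from the characteristic polynomial, algebraic multiplicity of λ = 5 is 4. From dim ker(B − (5)·I) = 3, there are exactly 3 Jordan blocks for λ = 5.
Step 2 — from the minimal polynomial, the factor (x − 5)^2 tells us the largest block for λ = 5 has size 2.
Step 3 — with total size 4, 3 blocks, and largest block 2, the block sizes (in nonincreasing order) are [2, 1, 1].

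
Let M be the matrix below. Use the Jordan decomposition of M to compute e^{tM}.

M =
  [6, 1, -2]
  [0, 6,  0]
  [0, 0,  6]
e^{tM} =
  [exp(6*t), t*exp(6*t), -2*t*exp(6*t)]
  [0, exp(6*t), 0]
  [0, 0, exp(6*t)]

Strategy: write M = P · J · P⁻¹ where J is a Jordan canonical form, so e^{tM} = P · e^{tJ} · P⁻¹, and e^{tJ} can be computed block-by-block.

M has Jordan form
J =
  [6, 1, 0]
  [0, 6, 0]
  [0, 0, 6]
(up to reordering of blocks).

Per-block formulas:
  For a 1×1 block at λ = 6: exp(t · [6]) = [e^(6t)].
  For a 2×2 Jordan block J_2(6): exp(t · J_2(6)) = e^(6t)·(I + t·N), where N is the 2×2 nilpotent shift.

After assembling e^{tJ} and conjugating by P, we get:

e^{tM} =
  [exp(6*t), t*exp(6*t), -2*t*exp(6*t)]
  [0, exp(6*t), 0]
  [0, 0, exp(6*t)]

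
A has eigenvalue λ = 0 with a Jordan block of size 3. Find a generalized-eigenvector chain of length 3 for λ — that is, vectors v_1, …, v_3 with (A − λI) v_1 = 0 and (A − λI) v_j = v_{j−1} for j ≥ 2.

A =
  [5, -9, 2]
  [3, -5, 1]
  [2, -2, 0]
A Jordan chain for λ = 0 of length 3:
v_1 = (2, 2, 4)ᵀ
v_2 = (5, 3, 2)ᵀ
v_3 = (1, 0, 0)ᵀ

Let N = A − (0)·I. We want v_3 with N^3 v_3 = 0 but N^2 v_3 ≠ 0; then v_{j-1} := N · v_j for j = 3, …, 2.

Pick v_3 = (1, 0, 0)ᵀ.
Then v_2 = N · v_3 = (5, 3, 2)ᵀ.
Then v_1 = N · v_2 = (2, 2, 4)ᵀ.

Sanity check: (A − (0)·I) v_1 = (0, 0, 0)ᵀ = 0. ✓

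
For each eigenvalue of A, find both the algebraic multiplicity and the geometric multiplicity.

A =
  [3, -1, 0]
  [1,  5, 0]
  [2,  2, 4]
λ = 4: alg = 3, geom = 2

Step 1 — factor the characteristic polynomial to read off the algebraic multiplicities:
  χ_A(x) = (x - 4)^3

Step 2 — compute geometric multiplicities via the rank-nullity identity g(λ) = n − rank(A − λI):
  rank(A − (4)·I) = 1, so dim ker(A − (4)·I) = n − 1 = 2

Summary:
  λ = 4: algebraic multiplicity = 3, geometric multiplicity = 2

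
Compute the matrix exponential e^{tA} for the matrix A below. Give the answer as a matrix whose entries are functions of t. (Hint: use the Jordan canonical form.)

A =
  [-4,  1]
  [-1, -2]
e^{tA} =
  [-t*exp(-3*t) + exp(-3*t), t*exp(-3*t)]
  [-t*exp(-3*t), t*exp(-3*t) + exp(-3*t)]

Strategy: write A = P · J · P⁻¹ where J is a Jordan canonical form, so e^{tA} = P · e^{tJ} · P⁻¹, and e^{tJ} can be computed block-by-block.

A has Jordan form
J =
  [-3,  1]
  [ 0, -3]
(up to reordering of blocks).

Per-block formulas:
  For a 2×2 Jordan block J_2(-3): exp(t · J_2(-3)) = e^(-3t)·(I + t·N), where N is the 2×2 nilpotent shift.

After assembling e^{tJ} and conjugating by P, we get:

e^{tA} =
  [-t*exp(-3*t) + exp(-3*t), t*exp(-3*t)]
  [-t*exp(-3*t), t*exp(-3*t) + exp(-3*t)]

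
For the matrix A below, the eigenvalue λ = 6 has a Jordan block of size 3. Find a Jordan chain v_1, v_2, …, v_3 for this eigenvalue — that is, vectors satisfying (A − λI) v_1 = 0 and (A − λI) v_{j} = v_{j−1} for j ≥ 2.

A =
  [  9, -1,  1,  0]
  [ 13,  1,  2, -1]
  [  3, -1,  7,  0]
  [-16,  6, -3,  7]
A Jordan chain for λ = 6 of length 3:
v_1 = (-1, -4, -1, 5)ᵀ
v_2 = (3, 13, 3, -16)ᵀ
v_3 = (1, 0, 0, 0)ᵀ

Let N = A − (6)·I. We want v_3 with N^3 v_3 = 0 but N^2 v_3 ≠ 0; then v_{j-1} := N · v_j for j = 3, …, 2.

Pick v_3 = (1, 0, 0, 0)ᵀ.
Then v_2 = N · v_3 = (3, 13, 3, -16)ᵀ.
Then v_1 = N · v_2 = (-1, -4, -1, 5)ᵀ.

Sanity check: (A − (6)·I) v_1 = (0, 0, 0, 0)ᵀ = 0. ✓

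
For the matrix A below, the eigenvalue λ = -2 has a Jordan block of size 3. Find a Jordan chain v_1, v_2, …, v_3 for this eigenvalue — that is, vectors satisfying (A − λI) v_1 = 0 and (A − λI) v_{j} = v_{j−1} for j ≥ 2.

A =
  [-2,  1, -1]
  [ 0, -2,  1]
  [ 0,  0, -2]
A Jordan chain for λ = -2 of length 3:
v_1 = (1, 0, 0)ᵀ
v_2 = (-1, 1, 0)ᵀ
v_3 = (0, 0, 1)ᵀ

Let N = A − (-2)·I. We want v_3 with N^3 v_3 = 0 but N^2 v_3 ≠ 0; then v_{j-1} := N · v_j for j = 3, …, 2.

Pick v_3 = (0, 0, 1)ᵀ.
Then v_2 = N · v_3 = (-1, 1, 0)ᵀ.
Then v_1 = N · v_2 = (1, 0, 0)ᵀ.

Sanity check: (A − (-2)·I) v_1 = (0, 0, 0)ᵀ = 0. ✓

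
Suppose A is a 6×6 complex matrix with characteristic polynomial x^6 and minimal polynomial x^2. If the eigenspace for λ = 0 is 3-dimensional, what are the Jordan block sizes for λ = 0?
Block sizes for λ = 0: [2, 2, 2]

Step 1 — from the characteristic polynomial, algebraic multiplicity of λ = 0 is 6. From dim ker(A − (0)·I) = 3, there are exactly 3 Jordan blocks for λ = 0.
Step 2 — from the minimal polynomial, the factor (x − 0)^2 tells us the largest block for λ = 0 has size 2.
Step 3 — with total size 6, 3 blocks, and largest block 2, the block sizes (in nonincreasing order) are [2, 2, 2].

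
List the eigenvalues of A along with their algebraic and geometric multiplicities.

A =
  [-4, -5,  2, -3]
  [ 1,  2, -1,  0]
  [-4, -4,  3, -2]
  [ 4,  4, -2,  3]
λ = 1: alg = 4, geom = 2

Step 1 — factor the characteristic polynomial to read off the algebraic multiplicities:
  χ_A(x) = (x - 1)^4

Step 2 — compute geometric multiplicities via the rank-nullity identity g(λ) = n − rank(A − λI):
  rank(A − (1)·I) = 2, so dim ker(A − (1)·I) = n − 2 = 2

Summary:
  λ = 1: algebraic multiplicity = 4, geometric multiplicity = 2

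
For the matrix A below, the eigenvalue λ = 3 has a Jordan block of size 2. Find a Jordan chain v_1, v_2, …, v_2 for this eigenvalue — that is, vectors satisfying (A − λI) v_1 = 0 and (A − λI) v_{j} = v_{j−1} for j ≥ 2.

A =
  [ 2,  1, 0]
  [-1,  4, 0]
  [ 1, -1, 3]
A Jordan chain for λ = 3 of length 2:
v_1 = (-1, -1, 1)ᵀ
v_2 = (1, 0, 0)ᵀ

Let N = A − (3)·I. We want v_2 with N^2 v_2 = 0 but N^1 v_2 ≠ 0; then v_{j-1} := N · v_j for j = 2, …, 2.

Pick v_2 = (1, 0, 0)ᵀ.
Then v_1 = N · v_2 = (-1, -1, 1)ᵀ.

Sanity check: (A − (3)·I) v_1 = (0, 0, 0)ᵀ = 0. ✓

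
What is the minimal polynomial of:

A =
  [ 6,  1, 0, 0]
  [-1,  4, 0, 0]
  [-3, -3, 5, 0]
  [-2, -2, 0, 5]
x^2 - 10*x + 25

The characteristic polynomial is χ_A(x) = (x - 5)^4, so the eigenvalues are known. The minimal polynomial is
  m_A(x) = Π_λ (x − λ)^{k_λ}
where k_λ is the size of the *largest* Jordan block for λ (equivalently, the smallest k with (A − λI)^k v = 0 for every generalised eigenvector v of λ).

  λ = 5: largest Jordan block has size 2, contributing (x − 5)^2

So m_A(x) = (x - 5)^2 = x^2 - 10*x + 25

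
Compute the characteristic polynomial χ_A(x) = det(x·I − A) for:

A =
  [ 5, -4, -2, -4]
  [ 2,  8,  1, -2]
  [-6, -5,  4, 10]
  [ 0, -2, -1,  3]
x^4 - 20*x^3 + 150*x^2 - 500*x + 625

Expanding det(x·I − A) (e.g. by cofactor expansion or by noting that A is similar to its Jordan form J, which has the same characteristic polynomial as A) gives
  χ_A(x) = x^4 - 20*x^3 + 150*x^2 - 500*x + 625
which factors as (x - 5)^4. The eigenvalues (with algebraic multiplicities) are λ = 5 with multiplicity 4.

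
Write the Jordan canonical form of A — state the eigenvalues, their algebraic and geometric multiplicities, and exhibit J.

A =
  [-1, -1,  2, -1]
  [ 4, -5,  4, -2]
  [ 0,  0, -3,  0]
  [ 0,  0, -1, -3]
J_3(-3) ⊕ J_1(-3)

The characteristic polynomial is
  det(x·I − A) = x^4 + 12*x^3 + 54*x^2 + 108*x + 81 = (x + 3)^4

Eigenvalues and multiplicities (the geometric multiplicity of λ is n − rank(A − λI), which equals the number of Jordan blocks for λ):
  λ = -3: algebraic multiplicity = 4, geometric multiplicity = 2

Determining the block sizes for each eigenvalue:
  λ = -3: with am = 4 and gm = 2, the partition is not yet determined (e.g. several partitions of 4 into 2 parts exist). Let N = A − (-3)·I. Computing rank(N^1) = 2, rank(N^2) = 1, rank(N^3) = 0; the number of blocks of size ≥ j is rank(N^{j−1}) − rank(N^j), giving [2, 1, 1]. So we have 1 block(s) of size 3, 1 block(s) of size 1 → block sizes [3, 1]

Assembling the blocks gives a Jordan form
J =
  [-3,  1,  0,  0]
  [ 0, -3,  1,  0]
  [ 0,  0, -3,  0]
  [ 0,  0,  0, -3]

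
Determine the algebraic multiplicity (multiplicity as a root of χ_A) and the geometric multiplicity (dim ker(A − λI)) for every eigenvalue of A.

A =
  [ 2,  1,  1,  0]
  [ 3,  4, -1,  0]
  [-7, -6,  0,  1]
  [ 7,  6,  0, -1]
λ = 0: alg = 3, geom = 1; λ = 5: alg = 1, geom = 1

Step 1 — factor the characteristic polynomial to read off the algebraic multiplicities:
  χ_A(x) = x^3*(x - 5)

Step 2 — compute geometric multiplicities via the rank-nullity identity g(λ) = n − rank(A − λI):
  rank(A − (0)·I) = 3, so dim ker(A − (0)·I) = n − 3 = 1
  rank(A − (5)·I) = 3, so dim ker(A − (5)·I) = n − 3 = 1

Summary:
  λ = 0: algebraic multiplicity = 3, geometric multiplicity = 1
  λ = 5: algebraic multiplicity = 1, geometric multiplicity = 1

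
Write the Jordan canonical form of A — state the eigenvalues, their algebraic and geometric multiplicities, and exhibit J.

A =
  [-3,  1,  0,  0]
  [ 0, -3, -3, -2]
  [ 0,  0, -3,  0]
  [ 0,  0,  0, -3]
J_3(-3) ⊕ J_1(-3)

The characteristic polynomial is
  det(x·I − A) = x^4 + 12*x^3 + 54*x^2 + 108*x + 81 = (x + 3)^4

Eigenvalues and multiplicities (the geometric multiplicity of λ is n − rank(A − λI), which equals the number of Jordan blocks for λ):
  λ = -3: algebraic multiplicity = 4, geometric multiplicity = 2

Determining the block sizes for each eigenvalue:
  λ = -3: with am = 4 and gm = 2, the partition is not yet determined (e.g. several partitions of 4 into 2 parts exist). Let N = A − (-3)·I. Computing rank(N^1) = 2, rank(N^2) = 1, rank(N^3) = 0; the number of blocks of size ≥ j is rank(N^{j−1}) − rank(N^j), giving [2, 1, 1]. So we have 1 block(s) of size 3, 1 block(s) of size 1 → block sizes [3, 1]

Assembling the blocks gives a Jordan form
J =
  [-3,  1,  0,  0]
  [ 0, -3,  1,  0]
  [ 0,  0, -3,  0]
  [ 0,  0,  0, -3]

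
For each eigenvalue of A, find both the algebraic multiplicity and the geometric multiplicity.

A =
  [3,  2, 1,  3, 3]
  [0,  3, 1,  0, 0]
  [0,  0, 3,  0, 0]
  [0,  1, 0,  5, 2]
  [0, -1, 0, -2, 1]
λ = 3: alg = 5, geom = 2

Step 1 — factor the characteristic polynomial to read off the algebraic multiplicities:
  χ_A(x) = (x - 3)^5

Step 2 — compute geometric multiplicities via the rank-nullity identity g(λ) = n − rank(A − λI):
  rank(A − (3)·I) = 3, so dim ker(A − (3)·I) = n − 3 = 2

Summary:
  λ = 3: algebraic multiplicity = 5, geometric multiplicity = 2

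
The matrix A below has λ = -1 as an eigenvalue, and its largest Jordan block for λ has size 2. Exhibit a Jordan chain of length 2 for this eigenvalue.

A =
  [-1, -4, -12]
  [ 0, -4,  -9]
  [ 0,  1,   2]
A Jordan chain for λ = -1 of length 2:
v_1 = (-4, -3, 1)ᵀ
v_2 = (0, 1, 0)ᵀ

Let N = A − (-1)·I. We want v_2 with N^2 v_2 = 0 but N^1 v_2 ≠ 0; then v_{j-1} := N · v_j for j = 2, …, 2.

Pick v_2 = (0, 1, 0)ᵀ.
Then v_1 = N · v_2 = (-4, -3, 1)ᵀ.

Sanity check: (A − (-1)·I) v_1 = (0, 0, 0)ᵀ = 0. ✓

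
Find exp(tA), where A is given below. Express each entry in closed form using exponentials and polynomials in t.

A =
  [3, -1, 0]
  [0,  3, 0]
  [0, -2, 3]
e^{tA} =
  [exp(3*t), -t*exp(3*t), 0]
  [0, exp(3*t), 0]
  [0, -2*t*exp(3*t), exp(3*t)]

Strategy: write A = P · J · P⁻¹ where J is a Jordan canonical form, so e^{tA} = P · e^{tJ} · P⁻¹, and e^{tJ} can be computed block-by-block.

A has Jordan form
J =
  [3, 1, 0]
  [0, 3, 0]
  [0, 0, 3]
(up to reordering of blocks).

Per-block formulas:
  For a 2×2 Jordan block J_2(3): exp(t · J_2(3)) = e^(3t)·(I + t·N), where N is the 2×2 nilpotent shift.
  For a 1×1 block at λ = 3: exp(t · [3]) = [e^(3t)].

After assembling e^{tJ} and conjugating by P, we get:

e^{tA} =
  [exp(3*t), -t*exp(3*t), 0]
  [0, exp(3*t), 0]
  [0, -2*t*exp(3*t), exp(3*t)]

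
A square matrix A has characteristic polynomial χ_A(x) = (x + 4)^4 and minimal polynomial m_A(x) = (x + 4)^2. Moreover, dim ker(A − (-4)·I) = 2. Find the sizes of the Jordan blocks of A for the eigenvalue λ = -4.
Block sizes for λ = -4: [2, 2]

Step 1 — from the characteristic polynomial, algebraic multiplicity of λ = -4 is 4. From dim ker(A − (-4)·I) = 2, there are exactly 2 Jordan blocks for λ = -4.
Step 2 — from the minimal polynomial, the factor (x + 4)^2 tells us the largest block for λ = -4 has size 2.
Step 3 — with total size 4, 2 blocks, and largest block 2, the block sizes (in nonincreasing order) are [2, 2].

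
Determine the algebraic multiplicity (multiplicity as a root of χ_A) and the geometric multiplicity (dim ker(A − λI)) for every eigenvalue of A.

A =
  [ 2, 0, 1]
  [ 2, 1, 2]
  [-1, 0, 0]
λ = 1: alg = 3, geom = 2

Step 1 — factor the characteristic polynomial to read off the algebraic multiplicities:
  χ_A(x) = (x - 1)^3

Step 2 — compute geometric multiplicities via the rank-nullity identity g(λ) = n − rank(A − λI):
  rank(A − (1)·I) = 1, so dim ker(A − (1)·I) = n − 1 = 2

Summary:
  λ = 1: algebraic multiplicity = 3, geometric multiplicity = 2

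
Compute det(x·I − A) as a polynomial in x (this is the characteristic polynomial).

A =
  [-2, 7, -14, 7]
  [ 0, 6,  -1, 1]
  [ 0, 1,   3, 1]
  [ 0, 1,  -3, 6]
x^4 - 13*x^3 + 45*x^2 + 25*x - 250

Expanding det(x·I − A) (e.g. by cofactor expansion or by noting that A is similar to its Jordan form J, which has the same characteristic polynomial as A) gives
  χ_A(x) = x^4 - 13*x^3 + 45*x^2 + 25*x - 250
which factors as (x - 5)^3*(x + 2). The eigenvalues (with algebraic multiplicities) are λ = -2 with multiplicity 1, λ = 5 with multiplicity 3.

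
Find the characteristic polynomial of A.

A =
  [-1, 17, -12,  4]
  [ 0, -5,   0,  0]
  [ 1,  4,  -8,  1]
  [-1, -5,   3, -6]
x^4 + 20*x^3 + 150*x^2 + 500*x + 625

Expanding det(x·I − A) (e.g. by cofactor expansion or by noting that A is similar to its Jordan form J, which has the same characteristic polynomial as A) gives
  χ_A(x) = x^4 + 20*x^3 + 150*x^2 + 500*x + 625
which factors as (x + 5)^4. The eigenvalues (with algebraic multiplicities) are λ = -5 with multiplicity 4.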